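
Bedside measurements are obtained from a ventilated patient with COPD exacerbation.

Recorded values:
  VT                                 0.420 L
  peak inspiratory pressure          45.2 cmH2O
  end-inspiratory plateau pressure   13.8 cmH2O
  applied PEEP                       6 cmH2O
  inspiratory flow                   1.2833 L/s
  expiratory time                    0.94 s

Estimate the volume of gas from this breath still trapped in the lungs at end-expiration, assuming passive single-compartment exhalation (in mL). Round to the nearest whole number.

R = (PIP − Pplat)/V̇ = (45.2 − 13.8) / 1.2833 = 31.4/1.2833 = 24.468 cmH2O·s/L.
C = Vt/(Pplat − PEEP) = 420.0 / (13.8 − 6) = 420.0/7.8 = 53.846 mL/cmH2O.
τ = R × C = 24.468 × 0.05385 L/cmH2O = 1.318 s.
Fraction remaining = e^(−Te/τ) = e^(−0.94/1.318) = 0.4901.
Trapped volume = 420.0 × 0.4901 = 205.84 mL.

206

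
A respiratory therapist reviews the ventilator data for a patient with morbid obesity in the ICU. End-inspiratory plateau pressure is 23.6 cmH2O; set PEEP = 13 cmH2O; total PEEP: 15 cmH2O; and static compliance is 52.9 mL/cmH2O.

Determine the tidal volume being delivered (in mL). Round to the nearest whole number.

455

End-expiratory occlusion gives total PEEP = 15 cmH2O (intrinsic PEEP = 15 − 13 = 2). Use total PEEP for the elastic gradient.
Vt = Cstat × (Pplat − PEEPtotal) = 52.9 × (23.6 − 15) = 52.9 × 8.6 = 454.94 mL.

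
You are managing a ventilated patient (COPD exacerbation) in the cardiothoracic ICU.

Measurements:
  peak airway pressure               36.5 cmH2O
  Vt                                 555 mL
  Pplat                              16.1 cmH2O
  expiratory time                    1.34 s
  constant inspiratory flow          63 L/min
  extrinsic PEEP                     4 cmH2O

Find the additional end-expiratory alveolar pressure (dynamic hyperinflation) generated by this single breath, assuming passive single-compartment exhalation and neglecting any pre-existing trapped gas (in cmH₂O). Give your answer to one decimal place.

2.7

Flow: 63 L/min ÷ 60 = 1.05 L/s.
R = (PIP − Pplat)/V̇ = (36.5 − 16.1) / 1.05 = 20.4/1.05 = 19.429 cmH2O·s/L.
C = Vt/(Pplat − PEEP) = 555.0 / (16.1 − 4) = 555.0/12.1 = 45.868 mL/cmH2O.
τ = R × C = 19.429 × 0.04587 L/cmH2O = 0.8912 s.
Fraction remaining = e^(−Te/τ) = e^(−1.34/0.8912) = 0.2223; trapped volume = 555.0 × 0.2223 = 123.38 mL.
Additional alveolar pressure from trapping ≈ V_trapped / C = 123.38 / 45.868 = 2.69 cmH2O.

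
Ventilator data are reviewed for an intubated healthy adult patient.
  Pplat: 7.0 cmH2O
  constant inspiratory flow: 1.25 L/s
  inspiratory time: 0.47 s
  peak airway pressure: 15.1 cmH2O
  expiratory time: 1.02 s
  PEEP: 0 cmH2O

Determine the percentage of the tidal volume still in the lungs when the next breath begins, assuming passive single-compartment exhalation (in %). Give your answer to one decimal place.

Vt = flow × Ti = 1.25 L/s × 0.47 s × 1000 mL/L = 587.5 mL.
R = (PIP − Pplat)/V̇ = (15.1 − 7.0) / 1.25 = 8.1/1.25 = 6.48 cmH2O·s/L.
C = Vt/(Pplat − PEEP) = 587.5 / (7.0 − 0) = 587.5/7.0 = 83.929 mL/cmH2O.
τ = R × C = 6.48 × 0.08393 L/cmH2O = 0.5439 s.
Fraction remaining at end-expiration = e^(−Te/τ) = e^(−1.02/0.5439) = 0.1533 → 15.33%.

15.3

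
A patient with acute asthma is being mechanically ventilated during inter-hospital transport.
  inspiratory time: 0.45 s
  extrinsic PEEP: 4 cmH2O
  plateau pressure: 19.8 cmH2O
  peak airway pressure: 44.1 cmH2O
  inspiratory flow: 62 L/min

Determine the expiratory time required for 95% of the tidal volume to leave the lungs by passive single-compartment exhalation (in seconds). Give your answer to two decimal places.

Flow: 62 L/min ÷ 60 = 1.0333 L/s.
Vt = flow × Ti = 1.0333 L/s × 0.45 s × 1000 mL/L = 464.99 mL.
R = (PIP − Pplat)/V̇ = (44.1 − 19.8) / 1.0333 = 24.3/1.0333 = 23.517 cmH2O·s/L.
C = Vt/(Pplat − PEEP) = 464.99 / (19.8 − 4) = 464.99/15.8 = 29.43 mL/cmH2O.
τ = R × C = 23.517 × 0.02943 L/cmH2O = 0.6921 s.
t = −τ·ln(1 − 0.95) = −0.6921·ln(0.05) = 2.073 s.

2.07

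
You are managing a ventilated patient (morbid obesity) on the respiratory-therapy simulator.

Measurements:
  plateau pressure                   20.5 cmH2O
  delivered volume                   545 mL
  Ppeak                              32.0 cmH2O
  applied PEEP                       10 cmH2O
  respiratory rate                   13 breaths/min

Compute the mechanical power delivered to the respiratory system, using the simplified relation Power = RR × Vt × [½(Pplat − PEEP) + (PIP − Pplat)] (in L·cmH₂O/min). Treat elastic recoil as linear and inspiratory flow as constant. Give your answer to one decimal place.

118.7

Per-breath work = Vt × [½(Pplat−PEEP) + (PIP−Pplat)] = 0.545 × [0.5×10.5 + 11.5] = 0.545 × 16.75 = 9.129 L·cmH2O.
Power = 13 × 9.129 = 118.68 L·cmH2O/min.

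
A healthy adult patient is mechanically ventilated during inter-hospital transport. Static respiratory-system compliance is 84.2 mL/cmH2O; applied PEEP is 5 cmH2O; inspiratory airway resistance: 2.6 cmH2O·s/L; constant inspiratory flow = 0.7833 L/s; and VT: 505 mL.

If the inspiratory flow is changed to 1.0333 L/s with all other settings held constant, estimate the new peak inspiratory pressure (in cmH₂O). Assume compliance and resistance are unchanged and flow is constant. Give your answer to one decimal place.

13.7

PIP = Vt/C + R·V̇ + PEEP (constant-flow equation of motion).
Only the resistive term changes: ΔPIP = R × ΔV̇ = 2.6 × (1.0333 − 0.7833) = 2.6 × 0.25 = 0.65 cmH2O.
Original PIP = 505/84.2 + 2.6×0.7833 + 5 = 13.034 cmH2O; new PIP = 13.034 + (0.65) = 13.684 cmH2O.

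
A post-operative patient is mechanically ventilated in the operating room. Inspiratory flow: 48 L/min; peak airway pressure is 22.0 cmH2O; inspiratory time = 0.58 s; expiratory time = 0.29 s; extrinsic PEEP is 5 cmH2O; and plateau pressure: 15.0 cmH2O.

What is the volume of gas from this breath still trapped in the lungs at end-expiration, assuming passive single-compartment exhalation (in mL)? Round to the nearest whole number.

227

Flow: 48 L/min ÷ 60 = 0.8 L/s.
Vt = flow × Ti = 0.8 L/s × 0.58 s × 1000 mL/L = 464.0 mL.
R = (PIP − Pplat)/V̇ = (22.0 − 15.0) / 0.8 = 7.0/0.8 = 8.75 cmH2O·s/L.
C = Vt/(Pplat − PEEP) = 464.0 / (15.0 − 5) = 464.0/10.0 = 46.4 mL/cmH2O.
τ = R × C = 8.75 × 0.0464 L/cmH2O = 0.406 s.
Fraction remaining = e^(−Te/τ) = e^(−0.29/0.406) = 0.4895.
Trapped volume = 464.0 × 0.4895 = 227.13 mL.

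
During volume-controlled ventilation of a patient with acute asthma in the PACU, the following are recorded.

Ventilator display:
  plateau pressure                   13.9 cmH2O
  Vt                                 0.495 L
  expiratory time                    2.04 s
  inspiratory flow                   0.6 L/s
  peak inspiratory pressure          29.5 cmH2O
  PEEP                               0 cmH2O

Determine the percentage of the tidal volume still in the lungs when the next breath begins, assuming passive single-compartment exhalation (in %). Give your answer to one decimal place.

R = (PIP − Pplat)/V̇ = (29.5 − 13.9) / 0.6 = 15.6/0.6 = 26.0 cmH2O·s/L.
C = Vt/(Pplat − PEEP) = 495.0 / (13.9 − 0) = 495.0/13.9 = 35.612 mL/cmH2O.
τ = R × C = 26.0 × 0.03561 L/cmH2O = 0.9259 s.
Fraction remaining at end-expiration = e^(−Te/τ) = e^(−2.04/0.9259) = 0.1104 → 11.04%.

11.0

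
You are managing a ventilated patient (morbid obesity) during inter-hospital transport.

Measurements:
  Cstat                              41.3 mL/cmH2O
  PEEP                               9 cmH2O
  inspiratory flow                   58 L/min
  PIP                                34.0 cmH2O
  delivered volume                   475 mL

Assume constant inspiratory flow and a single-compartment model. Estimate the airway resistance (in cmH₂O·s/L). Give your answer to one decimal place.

Flow: 58 L/min ÷ 60 = 0.9667 L/s.
Equation of motion (constant flow): PIP = Vt/C + R·V̇ + PEEP.
R·V̇ = PIP − Vt/C − PEEP = 34.0 − 475/41.3 − 9 = 34.0 − 11.501 − 9 = 13.499 cmH2O.
R = 13.499 / 0.9667 = 13.964 cmH2O·s/L.

14.0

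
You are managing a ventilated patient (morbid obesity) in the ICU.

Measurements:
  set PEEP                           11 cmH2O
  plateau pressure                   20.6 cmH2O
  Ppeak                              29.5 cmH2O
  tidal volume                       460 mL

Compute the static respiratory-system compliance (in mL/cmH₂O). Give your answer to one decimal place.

Cstat = Vt / (Pplat − PEEP) = 460 / (20.6 − 11) = 460 / 9.6 = 47.917 mL/cmH2O.

47.9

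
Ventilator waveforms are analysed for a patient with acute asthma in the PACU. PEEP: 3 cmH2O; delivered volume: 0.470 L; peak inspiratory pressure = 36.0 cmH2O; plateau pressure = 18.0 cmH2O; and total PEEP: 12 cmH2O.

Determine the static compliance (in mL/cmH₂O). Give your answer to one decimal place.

End-expiratory occlusion gives total PEEP = 12 cmH2O (intrinsic PEEP = 12 − 3 = 9). Use total PEEP for the elastic gradient.
Cstat = Vt / (Pplat − PEEPtotal) = 470 / (18.0 − 12) = 470 / 6.0 = 78.333 mL/cmH2O.

78.3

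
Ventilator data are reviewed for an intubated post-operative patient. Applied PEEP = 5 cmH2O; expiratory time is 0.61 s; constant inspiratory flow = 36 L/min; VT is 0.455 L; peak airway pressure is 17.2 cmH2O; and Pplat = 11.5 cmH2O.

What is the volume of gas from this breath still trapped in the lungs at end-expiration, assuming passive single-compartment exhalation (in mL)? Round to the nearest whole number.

Flow: 36 L/min ÷ 60 = 0.6 L/s.
R = (PIP − Pplat)/V̇ = (17.2 − 11.5) / 0.6 = 5.7/0.6 = 9.5 cmH2O·s/L.
C = Vt/(Pplat − PEEP) = 455.0 / (11.5 − 5) = 455.0/6.5 = 70.0 mL/cmH2O.
τ = R × C = 9.5 × 0.07 L/cmH2O = 0.665 s.
Fraction remaining = e^(−Te/τ) = e^(−0.61/0.665) = 0.3996.
Trapped volume = 455.0 × 0.3996 = 181.82 mL.

182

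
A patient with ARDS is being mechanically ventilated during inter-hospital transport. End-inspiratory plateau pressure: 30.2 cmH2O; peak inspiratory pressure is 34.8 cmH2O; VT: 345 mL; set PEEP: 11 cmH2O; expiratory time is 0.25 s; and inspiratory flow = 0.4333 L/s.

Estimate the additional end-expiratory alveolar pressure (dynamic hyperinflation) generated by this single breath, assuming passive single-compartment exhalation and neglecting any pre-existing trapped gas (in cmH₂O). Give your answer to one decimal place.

5.2

R = (PIP − Pplat)/V̇ = (34.8 − 30.2) / 0.4333 = 4.6/0.4333 = 10.616 cmH2O·s/L.
C = Vt/(Pplat − PEEP) = 345.0 / (30.2 − 11) = 345.0/19.2 = 17.969 mL/cmH2O.
τ = R × C = 10.616 × 0.01797 L/cmH2O = 0.1908 s.
Fraction remaining = e^(−Te/τ) = e^(−0.25/0.1908) = 0.2697; trapped volume = 345.0 × 0.2697 = 93.047 mL.
Additional alveolar pressure from trapping ≈ V_trapped / C = 93.047 / 17.969 = 5.178 cmH2O.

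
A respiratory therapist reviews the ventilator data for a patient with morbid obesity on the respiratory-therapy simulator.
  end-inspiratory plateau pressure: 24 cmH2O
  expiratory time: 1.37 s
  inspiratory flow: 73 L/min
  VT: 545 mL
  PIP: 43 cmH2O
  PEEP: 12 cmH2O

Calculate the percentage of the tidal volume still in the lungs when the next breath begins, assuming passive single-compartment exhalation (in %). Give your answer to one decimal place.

14.5

Flow: 73 L/min ÷ 60 = 1.2167 L/s.
R = (PIP − Pplat)/V̇ = (43 − 24) / 1.2167 = 19.0/1.2167 = 15.616 cmH2O·s/L.
C = Vt/(Pplat − PEEP) = 545.0 / (24 − 12) = 545.0/12.0 = 45.417 mL/cmH2O.
τ = R × C = 15.616 × 0.04542 L/cmH2O = 0.7093 s.
Fraction remaining at end-expiration = e^(−Te/τ) = e^(−1.37/0.7093) = 0.1449 → 14.49%.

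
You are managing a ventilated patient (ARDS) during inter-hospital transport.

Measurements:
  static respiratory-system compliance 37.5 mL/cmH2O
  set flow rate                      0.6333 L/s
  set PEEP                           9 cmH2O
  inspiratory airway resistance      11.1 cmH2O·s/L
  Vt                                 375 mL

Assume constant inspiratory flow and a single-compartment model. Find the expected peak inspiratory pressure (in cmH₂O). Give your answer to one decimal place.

Equation of motion (constant flow): PIP = Vt/C + R·V̇ + PEEP.
PIP = 375/37.5 + 11.1×0.6333 + 9 = 10.0 + 7.03 + 9 = 26.03 cmH2O.

26.0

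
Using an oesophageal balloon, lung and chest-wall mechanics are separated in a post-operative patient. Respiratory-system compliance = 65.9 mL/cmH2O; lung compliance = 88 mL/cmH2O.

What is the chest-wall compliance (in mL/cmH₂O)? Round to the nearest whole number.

262

1/Ccw = 1/Crs − 1/CL.
1/Ccw = 1/65.9 − 1/88 = 0.003811.
Ccw = 262.4 mL/cmH2O.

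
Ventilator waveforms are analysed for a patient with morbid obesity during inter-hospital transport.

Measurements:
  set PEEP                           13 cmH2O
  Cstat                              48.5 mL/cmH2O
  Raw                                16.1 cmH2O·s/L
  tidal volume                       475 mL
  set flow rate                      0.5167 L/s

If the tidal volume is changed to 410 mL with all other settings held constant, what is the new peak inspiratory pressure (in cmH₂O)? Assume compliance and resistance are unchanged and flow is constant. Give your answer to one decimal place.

PIP = Vt/C + R·V̇ + PEEP (constant-flow equation of motion).
Only the elastic term changes: ΔPIP = ΔVt / C = (410 − 475) / 48.5 = -1.34 cmH2O.
Original PIP = 475/48.5 + 16.1×0.5167 + 13 = 31.113 cmH2O; new PIP = 31.113 + (-1.34) = 29.773 cmH2O.

29.8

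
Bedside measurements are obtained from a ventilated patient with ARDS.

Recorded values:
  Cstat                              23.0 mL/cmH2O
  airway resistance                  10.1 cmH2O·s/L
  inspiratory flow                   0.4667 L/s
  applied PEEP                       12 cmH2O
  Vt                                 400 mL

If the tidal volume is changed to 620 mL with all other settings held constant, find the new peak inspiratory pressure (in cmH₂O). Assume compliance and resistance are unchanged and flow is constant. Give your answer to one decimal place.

43.7

PIP = Vt/C + R·V̇ + PEEP (constant-flow equation of motion).
Only the elastic term changes: ΔPIP = ΔVt / C = (620 − 400) / 23.0 = 9.565 cmH2O.
Original PIP = 400/23.0 + 10.1×0.4667 + 12 = 34.105 cmH2O; new PIP = 34.105 + (9.565) = 43.67 cmH2O.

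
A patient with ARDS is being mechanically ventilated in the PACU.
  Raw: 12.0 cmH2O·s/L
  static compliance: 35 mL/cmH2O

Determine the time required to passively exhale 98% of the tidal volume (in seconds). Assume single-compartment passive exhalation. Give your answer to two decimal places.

1.64

τ = R × C = 12.0 × 35 mL/cmH2O = 12.0 × 0.035 L/cmH2O = 0.42 s.
Exhaled fraction f = 1 − e^(−t/τ) → t = −τ·ln(1 − f) = −0.42·ln(0.02) = 1.643 s.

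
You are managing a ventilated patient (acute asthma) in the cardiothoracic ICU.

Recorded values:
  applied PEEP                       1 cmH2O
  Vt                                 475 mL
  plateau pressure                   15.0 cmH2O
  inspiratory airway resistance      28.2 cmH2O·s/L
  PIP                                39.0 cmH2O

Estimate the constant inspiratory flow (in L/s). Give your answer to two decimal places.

0.85

flow = (PIP − Pplat) / Raw = 24.0 / 28.2 = 0.8511 L/s.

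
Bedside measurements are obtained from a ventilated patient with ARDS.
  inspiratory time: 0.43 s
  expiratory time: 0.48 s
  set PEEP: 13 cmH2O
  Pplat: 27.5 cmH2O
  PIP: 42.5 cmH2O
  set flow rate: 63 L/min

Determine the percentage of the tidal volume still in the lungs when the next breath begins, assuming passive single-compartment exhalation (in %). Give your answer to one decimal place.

34.0

Flow: 63 L/min ÷ 60 = 1.05 L/s.
Vt = flow × Ti = 1.05 L/s × 0.43 s × 1000 mL/L = 451.5 mL.
R = (PIP − Pplat)/V̇ = (42.5 − 27.5) / 1.05 = 15.0/1.05 = 14.286 cmH2O·s/L.
C = Vt/(Pplat − PEEP) = 451.5 / (27.5 − 13) = 451.5/14.5 = 31.138 mL/cmH2O.
τ = R × C = 14.286 × 0.03114 L/cmH2O = 0.4449 s.
Fraction remaining at end-expiration = e^(−Te/τ) = e^(−0.48/0.4449) = 0.34 → 34.0%.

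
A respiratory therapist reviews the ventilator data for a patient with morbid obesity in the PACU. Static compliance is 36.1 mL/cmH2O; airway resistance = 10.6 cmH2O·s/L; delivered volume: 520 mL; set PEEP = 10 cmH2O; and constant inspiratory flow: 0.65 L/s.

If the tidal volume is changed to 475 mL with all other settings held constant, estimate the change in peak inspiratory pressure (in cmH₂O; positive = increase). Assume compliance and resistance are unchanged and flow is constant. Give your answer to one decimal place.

-1.2

PIP = Vt/C + R·V̇ + PEEP (constant-flow equation of motion).
Only the elastic term changes: ΔPIP = ΔVt / C = (475 − 520) / 36.1 = -1.247 cmH2O.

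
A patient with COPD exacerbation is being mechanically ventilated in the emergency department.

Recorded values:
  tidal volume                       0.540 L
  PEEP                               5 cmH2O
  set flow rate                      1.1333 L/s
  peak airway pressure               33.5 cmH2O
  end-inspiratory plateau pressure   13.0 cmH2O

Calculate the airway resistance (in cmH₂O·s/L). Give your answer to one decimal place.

Raw = (PIP − Pplat) / flow = (33.5 − 13.0) / 1.1333 = 20.5 / 1.1333 = 18.089 cmH2O·s/L.

18.1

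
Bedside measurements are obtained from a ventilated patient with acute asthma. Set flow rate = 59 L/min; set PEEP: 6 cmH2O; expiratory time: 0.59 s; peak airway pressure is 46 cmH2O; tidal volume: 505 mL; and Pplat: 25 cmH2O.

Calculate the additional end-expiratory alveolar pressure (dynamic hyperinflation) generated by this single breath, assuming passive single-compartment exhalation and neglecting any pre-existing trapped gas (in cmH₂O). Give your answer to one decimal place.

Flow: 59 L/min ÷ 60 = 0.9833 L/s.
R = (PIP − Pplat)/V̇ = (46 − 25) / 0.9833 = 21.0/0.9833 = 21.357 cmH2O·s/L.
C = Vt/(Pplat − PEEP) = 505.0 / (25 − 6) = 505.0/19.0 = 26.579 mL/cmH2O.
τ = R × C = 21.357 × 0.02658 L/cmH2O = 0.5677 s.
Fraction remaining = e^(−Te/τ) = e^(−0.59/0.5677) = 0.3537; trapped volume = 505.0 × 0.3537 = 178.62 mL.
Additional alveolar pressure from trapping ≈ V_trapped / C = 178.62 / 26.579 = 6.72 cmH2O.

6.7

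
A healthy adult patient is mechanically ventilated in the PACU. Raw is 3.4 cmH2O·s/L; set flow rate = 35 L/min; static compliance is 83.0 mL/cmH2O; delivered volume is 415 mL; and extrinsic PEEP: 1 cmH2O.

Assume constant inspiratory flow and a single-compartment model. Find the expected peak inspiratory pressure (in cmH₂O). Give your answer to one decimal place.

8.0

Flow: 35 L/min ÷ 60 = 0.5833 L/s.
Equation of motion (constant flow): PIP = Vt/C + R·V̇ + PEEP.
PIP = 415/83.0 + 3.4×0.5833 + 1 = 5.0 + 1.983 + 1 = 7.983 cmH2O.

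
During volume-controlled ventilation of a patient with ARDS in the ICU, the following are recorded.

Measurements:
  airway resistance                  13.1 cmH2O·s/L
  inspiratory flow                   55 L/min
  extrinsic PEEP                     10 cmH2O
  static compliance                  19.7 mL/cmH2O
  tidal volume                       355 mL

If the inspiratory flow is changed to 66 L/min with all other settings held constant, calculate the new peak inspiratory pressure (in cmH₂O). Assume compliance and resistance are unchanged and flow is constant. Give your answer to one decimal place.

42.4

Flow: 55 L/min ÷ 60 = 0.9167 L/s.
New flow: 66 L/min ÷ 60 = 1.1 L/s.
PIP = Vt/C + R·V̇ + PEEP (constant-flow equation of motion).
Only the resistive term changes: ΔPIP = R × ΔV̇ = 13.1 × (1.1 − 0.9167) = 13.1 × 0.1833 = 2.401 cmH2O.
Original PIP = 355/19.7 + 13.1×0.9167 + 10 = 40.029 cmH2O; new PIP = 40.029 + (2.401) = 42.43 cmH2O.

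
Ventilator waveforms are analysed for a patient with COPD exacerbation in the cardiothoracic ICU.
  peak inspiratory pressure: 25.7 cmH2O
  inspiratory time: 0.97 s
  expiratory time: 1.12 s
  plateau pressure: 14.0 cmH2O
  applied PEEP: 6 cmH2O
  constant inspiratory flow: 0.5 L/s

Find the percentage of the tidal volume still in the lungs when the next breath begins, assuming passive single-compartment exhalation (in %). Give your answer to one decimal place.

Vt = flow × Ti = 0.5 L/s × 0.97 s × 1000 mL/L = 485.0 mL.
R = (PIP − Pplat)/V̇ = (25.7 − 14.0) / 0.5 = 11.7/0.5 = 23.4 cmH2O·s/L.
C = Vt/(Pplat − PEEP) = 485.0 / (14.0 − 6) = 485.0/8.0 = 60.625 mL/cmH2O.
τ = R × C = 23.4 × 0.06063 L/cmH2O = 1.419 s.
Fraction remaining at end-expiration = e^(−Te/τ) = e^(−1.12/1.419) = 0.4542 → 45.42%.

45.4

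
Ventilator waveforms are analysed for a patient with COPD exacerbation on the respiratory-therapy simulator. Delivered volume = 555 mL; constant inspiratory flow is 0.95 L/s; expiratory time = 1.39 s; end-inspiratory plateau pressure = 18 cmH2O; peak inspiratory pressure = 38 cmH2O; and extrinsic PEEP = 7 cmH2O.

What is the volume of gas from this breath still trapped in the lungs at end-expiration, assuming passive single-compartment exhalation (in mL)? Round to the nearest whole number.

R = (PIP − Pplat)/V̇ = (38 − 18) / 0.95 = 20.0/0.95 = 21.053 cmH2O·s/L.
C = Vt/(Pplat − PEEP) = 555.0 / (18 − 7) = 555.0/11.0 = 50.455 mL/cmH2O.
τ = R × C = 21.053 × 0.05046 L/cmH2O = 1.062 s.
Fraction remaining = e^(−Te/τ) = e^(−1.39/1.062) = 0.2701.
Trapped volume = 555.0 × 0.2701 = 149.91 mL.

150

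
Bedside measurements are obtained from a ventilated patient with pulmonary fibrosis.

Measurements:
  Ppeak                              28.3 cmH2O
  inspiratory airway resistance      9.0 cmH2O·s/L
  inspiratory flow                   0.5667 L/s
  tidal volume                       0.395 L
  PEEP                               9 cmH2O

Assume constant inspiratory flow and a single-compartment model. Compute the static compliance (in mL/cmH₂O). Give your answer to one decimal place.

27.8

Equation of motion (constant flow): PIP = Vt/C + R·V̇ + PEEP.
Vt/C = PIP − R·V̇ − PEEP = 28.3 − 9.0×0.5667 − 9 = 28.3 − 5.1 − 9 = 14.2 cmH2O.
C = Vt / 14.2 = 395 / 14.2 = 27.817 mL/cmH2O.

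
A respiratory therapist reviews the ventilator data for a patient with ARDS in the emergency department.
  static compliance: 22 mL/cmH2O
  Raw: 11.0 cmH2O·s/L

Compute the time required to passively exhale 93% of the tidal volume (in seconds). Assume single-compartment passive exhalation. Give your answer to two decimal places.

0.64

τ = R × C = 11.0 × 22 mL/cmH2O = 11.0 × 0.022 L/cmH2O = 0.242 s.
Exhaled fraction f = 1 − e^(−t/τ) → t = −τ·ln(1 − f) = −0.242·ln(0.07) = 0.6435 s.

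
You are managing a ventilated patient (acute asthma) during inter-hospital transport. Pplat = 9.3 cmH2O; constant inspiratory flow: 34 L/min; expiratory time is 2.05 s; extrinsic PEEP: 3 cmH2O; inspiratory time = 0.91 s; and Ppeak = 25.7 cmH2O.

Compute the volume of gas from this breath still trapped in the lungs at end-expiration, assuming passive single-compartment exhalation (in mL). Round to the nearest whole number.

Flow: 34 L/min ÷ 60 = 0.5667 L/s.
Vt = flow × Ti = 0.5667 L/s × 0.91 s × 1000 mL/L = 515.7 mL.
R = (PIP − Pplat)/V̇ = (25.7 − 9.3) / 0.5667 = 16.4/0.5667 = 28.939 cmH2O·s/L.
C = Vt/(Pplat − PEEP) = 515.7 / (9.3 − 3) = 515.7/6.3 = 81.857 mL/cmH2O.
τ = R × C = 28.939 × 0.08186 L/cmH2O = 2.369 s.
Fraction remaining = e^(−Te/τ) = e^(−2.05/2.369) = 0.4209.
Trapped volume = 515.7 × 0.4209 = 217.06 mL.

217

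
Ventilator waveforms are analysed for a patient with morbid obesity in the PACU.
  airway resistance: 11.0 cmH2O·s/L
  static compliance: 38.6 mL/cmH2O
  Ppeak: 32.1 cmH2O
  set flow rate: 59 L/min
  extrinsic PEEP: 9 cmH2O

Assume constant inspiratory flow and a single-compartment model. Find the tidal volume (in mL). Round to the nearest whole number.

Flow: 59 L/min ÷ 60 = 0.9833 L/s.
Equation of motion (constant flow): PIP = Vt/C + R·V̇ + PEEP.
Vt/C = PIP − R·V̇ − PEEP = 32.1 − 10.816 − 9 = 12.284 cmH2O.
Vt = C × 12.284 = 38.6 × 12.284 = 474.16 mL.

474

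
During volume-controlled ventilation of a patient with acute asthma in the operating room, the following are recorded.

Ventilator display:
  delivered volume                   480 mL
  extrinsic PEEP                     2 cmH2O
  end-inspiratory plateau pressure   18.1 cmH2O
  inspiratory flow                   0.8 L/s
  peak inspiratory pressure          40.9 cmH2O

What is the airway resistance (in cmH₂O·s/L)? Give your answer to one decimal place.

Raw = (PIP − Pplat) / flow = (40.9 − 18.1) / 0.8 = 22.8 / 0.8 = 28.5 cmH2O·s/L.

28.5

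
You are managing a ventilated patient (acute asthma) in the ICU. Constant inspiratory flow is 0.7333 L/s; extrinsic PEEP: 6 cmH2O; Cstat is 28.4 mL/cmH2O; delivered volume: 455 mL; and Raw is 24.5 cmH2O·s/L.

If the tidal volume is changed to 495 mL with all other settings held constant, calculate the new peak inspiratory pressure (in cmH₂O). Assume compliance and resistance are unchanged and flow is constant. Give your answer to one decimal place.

41.4

PIP = Vt/C + R·V̇ + PEEP (constant-flow equation of motion).
Only the elastic term changes: ΔPIP = ΔVt / C = (495 − 455) / 28.4 = 1.408 cmH2O.
Original PIP = 455/28.4 + 24.5×0.7333 + 6 = 39.987 cmH2O; new PIP = 39.987 + (1.408) = 41.395 cmH2O.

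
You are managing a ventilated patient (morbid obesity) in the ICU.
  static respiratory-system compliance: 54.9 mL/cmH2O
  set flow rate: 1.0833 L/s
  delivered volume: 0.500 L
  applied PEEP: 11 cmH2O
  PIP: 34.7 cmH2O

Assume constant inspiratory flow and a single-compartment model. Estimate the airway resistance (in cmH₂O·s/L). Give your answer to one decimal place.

Equation of motion (constant flow): PIP = Vt/C + R·V̇ + PEEP.
R·V̇ = PIP − Vt/C − PEEP = 34.7 − 500/54.9 − 11 = 34.7 − 9.107 − 11 = 14.593 cmH2O.
R = 14.593 / 1.0833 = 13.471 cmH2O·s/L.

13.5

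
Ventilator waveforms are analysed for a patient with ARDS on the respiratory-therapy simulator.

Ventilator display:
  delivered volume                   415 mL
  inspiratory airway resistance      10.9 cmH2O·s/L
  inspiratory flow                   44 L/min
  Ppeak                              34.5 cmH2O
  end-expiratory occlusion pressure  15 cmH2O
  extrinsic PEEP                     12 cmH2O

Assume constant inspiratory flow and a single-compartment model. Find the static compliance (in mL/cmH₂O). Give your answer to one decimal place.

Flow: 44 L/min ÷ 60 = 0.7333 L/s.
Total PEEP = 15 cmH2O (set 12 + intrinsic 3); this is the baseline alveolar pressure.
Equation of motion (constant flow): PIP = Vt/C + R·V̇ + PEEP.
Vt/C = PIP − R·V̇ − PEEP = 34.5 − 10.9×0.7333 − 15 = 34.5 − 7.993 − 15 = 11.507 cmH2O.
C = Vt / 11.507 = 415 / 11.507 = 36.065 mL/cmH2O.

36.1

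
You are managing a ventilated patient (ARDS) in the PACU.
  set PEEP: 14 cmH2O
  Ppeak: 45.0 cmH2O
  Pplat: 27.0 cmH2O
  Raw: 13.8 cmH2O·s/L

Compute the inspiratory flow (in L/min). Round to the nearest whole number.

78

flow = (PIP − Pplat) / Raw = (45.0 − 27.0) / 13.8 = 1.304 L/s × 60 = 78.24 L/min.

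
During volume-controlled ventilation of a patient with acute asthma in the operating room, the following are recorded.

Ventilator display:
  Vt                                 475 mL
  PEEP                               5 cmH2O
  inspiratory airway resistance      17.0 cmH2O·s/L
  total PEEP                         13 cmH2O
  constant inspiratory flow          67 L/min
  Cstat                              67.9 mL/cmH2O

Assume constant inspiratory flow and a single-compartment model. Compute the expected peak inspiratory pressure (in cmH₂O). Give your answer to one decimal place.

39.0

Flow: 67 L/min ÷ 60 = 1.1167 L/s.
Total PEEP = 13 cmH2O (set 5 + intrinsic 8); this is the baseline alveolar pressure.
Equation of motion (constant flow): PIP = Vt/C + R·V̇ + PEEP.
PIP = 475/67.9 + 17.0×1.1167 + 13 = 6.996 + 18.984 + 13 = 38.98 cmH2O.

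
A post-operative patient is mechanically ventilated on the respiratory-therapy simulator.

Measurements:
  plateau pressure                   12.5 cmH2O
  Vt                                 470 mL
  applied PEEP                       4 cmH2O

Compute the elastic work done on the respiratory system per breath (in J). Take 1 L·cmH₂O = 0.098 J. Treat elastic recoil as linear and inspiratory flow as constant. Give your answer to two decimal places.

Elastic work ≈ ½ × (Pplat − PEEP) × Vt = 0.5 × (12.5 − 4) × 0.470 L = 0.5 × 8.5 × 0.470 = 1.998 L·cmH2O.
× 0.098 J/(L·cmH2O) → 0.1958 J.

0.20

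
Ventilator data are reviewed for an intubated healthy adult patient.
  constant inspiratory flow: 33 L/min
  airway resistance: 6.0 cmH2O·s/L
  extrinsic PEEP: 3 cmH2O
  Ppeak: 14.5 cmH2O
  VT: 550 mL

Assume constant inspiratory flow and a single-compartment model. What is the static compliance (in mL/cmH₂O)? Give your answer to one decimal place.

67.1

Flow: 33 L/min ÷ 60 = 0.55 L/s.
Equation of motion (constant flow): PIP = Vt/C + R·V̇ + PEEP.
Vt/C = PIP − R·V̇ − PEEP = 14.5 − 6.0×0.55 − 3 = 14.5 − 3.3 − 3 = 8.2 cmH2O.
C = Vt / 8.2 = 550 / 8.2 = 67.073 mL/cmH2O.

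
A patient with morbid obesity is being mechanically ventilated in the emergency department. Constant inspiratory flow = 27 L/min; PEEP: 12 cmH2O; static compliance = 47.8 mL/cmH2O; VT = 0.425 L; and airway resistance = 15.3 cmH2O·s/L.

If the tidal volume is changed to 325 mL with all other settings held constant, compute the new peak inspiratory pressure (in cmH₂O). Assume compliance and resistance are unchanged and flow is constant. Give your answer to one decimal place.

25.7

Flow: 27 L/min ÷ 60 = 0.45 L/s.
PIP = Vt/C + R·V̇ + PEEP (constant-flow equation of motion).
Only the elastic term changes: ΔPIP = ΔVt / C = (325 − 425) / 47.8 = -2.092 cmH2O.
Original PIP = 425/47.8 + 15.3×0.45 + 12 = 27.776 cmH2O; new PIP = 27.776 + (-2.092) = 25.684 cmH2O.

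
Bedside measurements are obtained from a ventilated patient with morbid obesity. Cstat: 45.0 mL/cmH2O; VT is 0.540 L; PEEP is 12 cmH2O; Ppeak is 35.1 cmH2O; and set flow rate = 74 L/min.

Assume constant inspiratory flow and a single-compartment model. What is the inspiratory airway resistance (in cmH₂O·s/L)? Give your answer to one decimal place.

Flow: 74 L/min ÷ 60 = 1.2333 L/s.
Equation of motion (constant flow): PIP = Vt/C + R·V̇ + PEEP.
R·V̇ = PIP − Vt/C − PEEP = 35.1 − 540/45.0 − 12 = 35.1 − 12.0 − 12 = 11.1 cmH2O.
R = 11.1 / 1.2333 = 9.0 cmH2O·s/L.

9.0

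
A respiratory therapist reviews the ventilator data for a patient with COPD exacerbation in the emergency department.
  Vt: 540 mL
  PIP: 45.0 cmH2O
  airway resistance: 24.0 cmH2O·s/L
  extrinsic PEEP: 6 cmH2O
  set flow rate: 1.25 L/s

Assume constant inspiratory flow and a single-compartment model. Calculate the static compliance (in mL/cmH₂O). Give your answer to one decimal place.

Equation of motion (constant flow): PIP = Vt/C + R·V̇ + PEEP.
Vt/C = PIP − R·V̇ − PEEP = 45.0 − 24.0×1.25 − 6 = 45.0 − 30.0 − 6 = 9.0 cmH2O.
C = Vt / 9.0 = 540 / 9.0 = 60.0 mL/cmH2O.

60.0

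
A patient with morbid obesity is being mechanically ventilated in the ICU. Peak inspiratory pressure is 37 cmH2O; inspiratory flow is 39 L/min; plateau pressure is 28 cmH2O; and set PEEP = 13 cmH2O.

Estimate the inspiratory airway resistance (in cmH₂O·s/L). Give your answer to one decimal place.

13.8

Flow: 39 L/min ÷ 60 = 0.65 L/s.
Raw = (PIP − Pplat) / flow = (37 − 28) / 0.65 = 9.0 / 0.65 = 13.846 cmH2O·s/L.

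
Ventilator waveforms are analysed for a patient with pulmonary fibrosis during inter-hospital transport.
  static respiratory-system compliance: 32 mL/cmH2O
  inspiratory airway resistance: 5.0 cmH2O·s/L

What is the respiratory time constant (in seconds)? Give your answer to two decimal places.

0.16

τ = R × C = 5.0 × 32 mL/cmH2O = 5.0 × 0.032 L/cmH2O = 0.16 s.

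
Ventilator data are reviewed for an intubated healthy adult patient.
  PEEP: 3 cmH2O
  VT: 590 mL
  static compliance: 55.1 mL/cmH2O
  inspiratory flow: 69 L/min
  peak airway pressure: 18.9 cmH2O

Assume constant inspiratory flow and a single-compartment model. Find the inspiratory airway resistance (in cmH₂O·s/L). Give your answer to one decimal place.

4.5

Flow: 69 L/min ÷ 60 = 1.15 L/s.
Equation of motion (constant flow): PIP = Vt/C + R·V̇ + PEEP.
R·V̇ = PIP − Vt/C − PEEP = 18.9 − 590/55.1 − 3 = 18.9 − 10.708 − 3 = 5.192 cmH2O.
R = 5.192 / 1.15 = 4.515 cmH2O·s/L.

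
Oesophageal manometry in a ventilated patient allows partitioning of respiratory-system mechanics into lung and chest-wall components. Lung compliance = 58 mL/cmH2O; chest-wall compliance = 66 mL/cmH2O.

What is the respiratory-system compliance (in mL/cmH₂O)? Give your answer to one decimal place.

30.9

Lung and chest wall are elastances in series: 1/Crs = 1/CL + 1/Ccw.
1/Crs = 1/58 + 1/66 = 0.03239.
Crs = 30.874 mL/cmH2O.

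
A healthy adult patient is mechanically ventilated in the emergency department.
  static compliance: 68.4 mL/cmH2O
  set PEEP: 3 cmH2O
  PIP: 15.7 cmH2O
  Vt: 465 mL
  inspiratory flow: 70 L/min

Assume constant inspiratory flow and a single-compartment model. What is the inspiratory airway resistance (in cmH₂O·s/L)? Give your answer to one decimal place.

5.1

Flow: 70 L/min ÷ 60 = 1.1667 L/s.
Equation of motion (constant flow): PIP = Vt/C + R·V̇ + PEEP.
R·V̇ = PIP − Vt/C − PEEP = 15.7 − 465/68.4 − 3 = 15.7 − 6.798 − 3 = 5.902 cmH2O.
R = 5.902 / 1.1667 = 5.059 cmH2O·s/L.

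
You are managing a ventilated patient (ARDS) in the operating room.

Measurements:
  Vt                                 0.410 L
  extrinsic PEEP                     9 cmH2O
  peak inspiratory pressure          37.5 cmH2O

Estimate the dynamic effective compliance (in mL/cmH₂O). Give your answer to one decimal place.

Dynamic compliance = Vt / (PIP − PEEP) = 410 / (37.5 − 9) = 410 / 28.5 = 14.386 mL/cmH2O.

14.4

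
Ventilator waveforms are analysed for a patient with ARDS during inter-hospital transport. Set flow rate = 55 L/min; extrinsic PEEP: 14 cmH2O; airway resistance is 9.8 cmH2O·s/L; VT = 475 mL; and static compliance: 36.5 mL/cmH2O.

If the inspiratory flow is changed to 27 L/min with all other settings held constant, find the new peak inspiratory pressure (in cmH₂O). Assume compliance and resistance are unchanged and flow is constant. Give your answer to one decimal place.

Flow: 55 L/min ÷ 60 = 0.9167 L/s.
New flow: 27 L/min ÷ 60 = 0.45 L/s.
PIP = Vt/C + R·V̇ + PEEP (constant-flow equation of motion).
Only the resistive term changes: ΔPIP = R × ΔV̇ = 9.8 × (0.45 − 0.9167) = 9.8 × -0.4667 = -4.574 cmH2O.
Original PIP = 475/36.5 + 9.8×0.9167 + 14 = 35.997 cmH2O; new PIP = 35.997 + (-4.574) = 31.423 cmH2O.

31.4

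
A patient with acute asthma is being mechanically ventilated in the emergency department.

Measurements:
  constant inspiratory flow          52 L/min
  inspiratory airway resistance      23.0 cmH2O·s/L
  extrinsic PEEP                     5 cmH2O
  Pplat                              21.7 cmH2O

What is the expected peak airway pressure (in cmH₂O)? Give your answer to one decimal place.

41.6

Flow: 52 L/min ÷ 60 = 0.8667 L/s.
PIP = Pplat + Raw × flow = 21.7 + 23.0 × 0.8667 = 21.7 + 19.934 = 41.634 cmH2O.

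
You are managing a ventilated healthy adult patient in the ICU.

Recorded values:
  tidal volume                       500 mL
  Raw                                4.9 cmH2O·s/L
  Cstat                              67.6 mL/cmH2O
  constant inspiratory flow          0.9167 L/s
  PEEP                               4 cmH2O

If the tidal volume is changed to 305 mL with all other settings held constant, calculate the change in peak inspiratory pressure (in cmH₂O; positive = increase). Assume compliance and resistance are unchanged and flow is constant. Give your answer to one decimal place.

PIP = Vt/C + R·V̇ + PEEP (constant-flow equation of motion).
Only the elastic term changes: ΔPIP = ΔVt / C = (305 − 500) / 67.6 = -2.885 cmH2O.

-2.9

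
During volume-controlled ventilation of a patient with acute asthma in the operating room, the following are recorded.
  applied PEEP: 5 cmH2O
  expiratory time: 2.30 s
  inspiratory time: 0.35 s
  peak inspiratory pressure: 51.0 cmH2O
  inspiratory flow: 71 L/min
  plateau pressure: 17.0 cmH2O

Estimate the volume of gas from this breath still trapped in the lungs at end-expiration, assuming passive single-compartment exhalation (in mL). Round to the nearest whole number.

41

Flow: 71 L/min ÷ 60 = 1.1833 L/s.
Vt = flow × Ti = 1.1833 L/s × 0.35 s × 1000 mL/L = 414.16 mL.
R = (PIP − Pplat)/V̇ = (51.0 − 17.0) / 1.1833 = 34.0/1.1833 = 28.733 cmH2O·s/L.
C = Vt/(Pplat − PEEP) = 414.16 / (17.0 − 5) = 414.16/12.0 = 34.513 mL/cmH2O.
τ = R × C = 28.733 × 0.03451 L/cmH2O = 0.9916 s.
Fraction remaining = e^(−Te/τ) = e^(−2.30/0.9916) = 0.09832.
Trapped volume = 414.16 × 0.09832 = 40.72 mL.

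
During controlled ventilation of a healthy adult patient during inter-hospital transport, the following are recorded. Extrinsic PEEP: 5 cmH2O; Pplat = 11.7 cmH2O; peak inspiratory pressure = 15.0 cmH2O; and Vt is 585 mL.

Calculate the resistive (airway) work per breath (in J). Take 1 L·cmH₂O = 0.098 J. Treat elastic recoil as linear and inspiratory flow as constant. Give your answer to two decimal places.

With constant inspiratory flow the resistive pressure is constant at PIP − Pplat = 15.0 − 11.7 = 3.3 cmH2O, so resistive work = 3.3 × 0.585 = 1.931 L·cmH2O.
× 0.098 J/(L·cmH2O) → 0.1892 J.

0.19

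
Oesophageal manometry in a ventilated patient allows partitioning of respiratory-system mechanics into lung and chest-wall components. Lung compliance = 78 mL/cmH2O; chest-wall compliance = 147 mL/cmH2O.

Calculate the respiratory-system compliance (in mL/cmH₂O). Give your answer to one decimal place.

51.0

Lung and chest wall are elastances in series: 1/Crs = 1/CL + 1/Ccw.
1/Crs = 1/78 + 1/147 = 0.01962.
Crs = 50.968 mL/cmH2O.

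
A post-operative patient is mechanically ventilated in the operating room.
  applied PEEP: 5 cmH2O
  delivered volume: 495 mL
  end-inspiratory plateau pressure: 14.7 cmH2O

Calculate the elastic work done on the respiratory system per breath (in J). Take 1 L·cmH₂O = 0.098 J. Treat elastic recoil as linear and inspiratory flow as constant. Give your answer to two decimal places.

Elastic work ≈ ½ × (Pplat − PEEP) × Vt = 0.5 × (14.7 − 5) × 0.495 L = 0.5 × 9.7 × 0.495 = 2.401 L·cmH2O.
× 0.098 J/(L·cmH2O) → 0.2353 J.

0.24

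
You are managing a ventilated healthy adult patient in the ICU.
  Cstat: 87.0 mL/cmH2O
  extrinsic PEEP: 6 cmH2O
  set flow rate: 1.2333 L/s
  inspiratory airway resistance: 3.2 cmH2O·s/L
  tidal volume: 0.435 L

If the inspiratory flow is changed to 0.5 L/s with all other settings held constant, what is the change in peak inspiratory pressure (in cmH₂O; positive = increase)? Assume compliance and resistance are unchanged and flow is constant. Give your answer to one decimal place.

-2.3

PIP = Vt/C + R·V̇ + PEEP (constant-flow equation of motion).
Only the resistive term changes: ΔPIP = R × ΔV̇ = 3.2 × (0.5 − 1.2333) = 3.2 × -0.7333 = -2.347 cmH2O.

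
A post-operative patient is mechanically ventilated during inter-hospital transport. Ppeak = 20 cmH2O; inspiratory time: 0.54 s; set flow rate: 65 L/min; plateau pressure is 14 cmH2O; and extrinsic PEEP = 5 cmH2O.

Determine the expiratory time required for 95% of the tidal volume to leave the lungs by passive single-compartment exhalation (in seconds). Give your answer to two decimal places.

Flow: 65 L/min ÷ 60 = 1.0833 L/s.
Vt = flow × Ti = 1.0833 L/s × 0.54 s × 1000 mL/L = 584.98 mL.
R = (PIP − Pplat)/V̇ = (20 − 14) / 1.0833 = 6.0/1.0833 = 5.539 cmH2O·s/L.
C = Vt/(Pplat − PEEP) = 584.98 / (14 − 5) = 584.98/9.0 = 64.998 mL/cmH2O.
τ = R × C = 5.539 × 0.065 L/cmH2O = 0.36 s.
t = −τ·ln(1 − 0.95) = −0.36·ln(0.05) = 1.078 s.

1.08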